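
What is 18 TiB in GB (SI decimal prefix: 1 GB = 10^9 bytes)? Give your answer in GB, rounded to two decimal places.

18 TiB × 1,099,511,627,776 bytes/TiB = 19,791,209,299,968 bytes
1 GB = 10^9 bytes = 1,000,000,000 bytes
19,791,209,299,968 / 1,000,000,000 = 19,791.21 GB

19,791.21 GB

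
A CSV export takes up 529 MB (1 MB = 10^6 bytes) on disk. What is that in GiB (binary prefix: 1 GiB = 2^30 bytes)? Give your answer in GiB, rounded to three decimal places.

529 MB × 1,000,000 bytes/MB = 529,000,000 bytes
1 GiB = 1,073,741,824 bytes
529,000,000 / 1,073,741,824 = 0.493 GiB

0.493 GiB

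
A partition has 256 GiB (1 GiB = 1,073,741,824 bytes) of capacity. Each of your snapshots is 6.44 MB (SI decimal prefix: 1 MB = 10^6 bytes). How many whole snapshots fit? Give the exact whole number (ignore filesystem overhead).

42,682

Capacity: 256 GiB = 274,877,906,944 bytes
Per item: 6.44 MB = 6,440,000 bytes
⌊274,877,906,944 / 6,440,000⌋ = 42,682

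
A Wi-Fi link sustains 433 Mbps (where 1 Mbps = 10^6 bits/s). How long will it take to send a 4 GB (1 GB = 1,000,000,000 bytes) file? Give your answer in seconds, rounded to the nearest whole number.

74 seconds

4 GB = 4,000,000,000 bytes = 32,000,000,000 bits
433 Mbps = 433,000,000 bits/s
time = 32,000,000,000 / 433,000,000 = 74 s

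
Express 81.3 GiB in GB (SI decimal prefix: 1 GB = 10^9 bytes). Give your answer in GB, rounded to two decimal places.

81.3 GiB = 81.3 × 2^30 bytes = 87,295,210,291.2 bytes
1 GB = 10^9 bytes = 1,000,000,000 bytes
87,295,210,291.2 / 1,000,000,000 = 87.30 GB

87.30 GB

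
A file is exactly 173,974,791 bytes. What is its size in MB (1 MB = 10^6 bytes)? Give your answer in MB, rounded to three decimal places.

173,974,791 bytes given.
1 MB = 10^6 bytes = 1,000,000 bytes
173,974,791 / 1,000,000 = 173.975 MB

173.975 MB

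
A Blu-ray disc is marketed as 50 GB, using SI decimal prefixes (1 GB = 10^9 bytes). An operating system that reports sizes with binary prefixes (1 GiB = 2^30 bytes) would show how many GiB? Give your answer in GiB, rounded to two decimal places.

46.57 GiB

50 GB = 50 × 10^9 bytes = 50,000,000,000 bytes
1 GiB = 1,073,741,824 bytes
50,000,000,000 / 1,073,741,824 = 46.57 GiB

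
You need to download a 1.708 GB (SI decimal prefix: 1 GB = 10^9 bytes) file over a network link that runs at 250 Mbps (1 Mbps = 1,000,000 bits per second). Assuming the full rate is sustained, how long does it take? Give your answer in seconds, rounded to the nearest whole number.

55 seconds

1.708 GB = 1,708,000,000 bytes = 13,664,000,000 bits
250 Mbps = 250,000,000 bits/s
time = 13,664,000,000 / 250,000,000 = 55 s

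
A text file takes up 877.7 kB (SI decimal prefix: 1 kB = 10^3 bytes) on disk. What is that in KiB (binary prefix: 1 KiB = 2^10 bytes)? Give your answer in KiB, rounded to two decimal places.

877.7 kB = 877.7 × 10^3 bytes = 877,700 bytes
1 KiB = 1,024 bytes
877,700 / 1,024 = 857.13 KiB

857.13 KiB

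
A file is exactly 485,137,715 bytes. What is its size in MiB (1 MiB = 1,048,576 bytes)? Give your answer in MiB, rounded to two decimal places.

485,137,715 bytes given.
1 MiB = 1,048,576 bytes
485,137,715 / 1,048,576 = 462.66 MiB

462.66 MiB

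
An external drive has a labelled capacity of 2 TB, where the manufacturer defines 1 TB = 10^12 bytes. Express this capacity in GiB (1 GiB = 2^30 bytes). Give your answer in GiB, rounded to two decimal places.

1,862.65 GiB

2 TB = 2 × 10^12 bytes = 2,000,000,000,000 bytes
1 GiB = 2^30 bytes = 1,073,741,824 bytes
2,000,000,000,000 / 1,073,741,824 = 1,862.65 GiB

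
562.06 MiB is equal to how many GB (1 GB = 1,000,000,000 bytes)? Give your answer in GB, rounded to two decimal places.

562.06 MiB = 562.06 × 2^20 bytes = 589,362,626.56 bytes
1 GB = 1,000,000,000 bytes
589,362,626.56 / 1,000,000,000 = 0.59 GB

0.59 GB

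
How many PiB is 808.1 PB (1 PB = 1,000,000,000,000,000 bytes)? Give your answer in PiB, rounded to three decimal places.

717.737 PiB

808.1 PB × 1,000,000,000,000,000 bytes/PB = 808,100,000,000,000,000 bytes
1 PiB = 2^50 bytes = 1,125,899,906,842,624 bytes
808,100,000,000,000,000 / 1,125,899,906,842,624 = 717.737 PiB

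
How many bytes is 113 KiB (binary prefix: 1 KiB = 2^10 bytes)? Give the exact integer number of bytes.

115,712 bytes

113 × 1,024 = 115,712 bytes  (1 KiB = 2^10 bytes)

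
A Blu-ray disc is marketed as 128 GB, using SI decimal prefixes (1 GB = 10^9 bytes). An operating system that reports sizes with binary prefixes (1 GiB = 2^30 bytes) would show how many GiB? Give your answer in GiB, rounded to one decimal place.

119.2 GiB

128 GB × 1,000,000,000 bytes/GB = 128,000,000,000 bytes
1 GiB = 2^30 bytes = 1,073,741,824 bytes
128,000,000,000 / 1,073,741,824 = 119.2 GiB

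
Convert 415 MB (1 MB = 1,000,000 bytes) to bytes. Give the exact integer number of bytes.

415,000,000 bytes

415 × 1,000,000 = 415,000,000 bytes  (1 MB = 10^6 bytes)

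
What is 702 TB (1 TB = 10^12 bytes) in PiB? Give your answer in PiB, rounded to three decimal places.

702 TB × 1,000,000,000,000 bytes/TB = 702,000,000,000,000 bytes
1 PiB = 2^50 bytes = 1,125,899,906,842,624 bytes
702,000,000,000,000 / 1,125,899,906,842,624 = 0.624 PiB

0.624 PiB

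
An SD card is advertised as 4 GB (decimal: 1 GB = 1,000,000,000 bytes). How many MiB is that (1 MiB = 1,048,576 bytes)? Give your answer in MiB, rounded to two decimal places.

4 GB = 4 × 10^9 bytes = 4,000,000,000 bytes
1 MiB = 1,048,576 bytes
4,000,000,000 / 1,048,576 = 3,814.70 MiB

3,814.70 MiB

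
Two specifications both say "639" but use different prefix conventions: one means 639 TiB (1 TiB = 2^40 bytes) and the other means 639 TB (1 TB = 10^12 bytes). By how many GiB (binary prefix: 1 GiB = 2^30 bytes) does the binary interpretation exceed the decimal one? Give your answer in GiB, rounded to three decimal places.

639 TiB = 639 × 1,099,511,627,776 = 702,587,930,148,864 bytes
639 TB = 639 × 1,000,000,000,000 = 639,000,000,000,000 bytes
difference = 63,587,930,148,864 bytes
63,587,930,148,864 / 1,073,741,824 = 59,220.875 GiB

59,220.875 GiB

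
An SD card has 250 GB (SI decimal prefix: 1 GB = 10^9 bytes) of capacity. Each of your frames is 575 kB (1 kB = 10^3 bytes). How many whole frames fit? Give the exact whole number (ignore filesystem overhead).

Capacity: 250 GB = 250,000,000,000 bytes
Per item: 575 kB = 575,000 bytes
⌊250,000,000,000 / 575,000⌋ = 434,782

434,782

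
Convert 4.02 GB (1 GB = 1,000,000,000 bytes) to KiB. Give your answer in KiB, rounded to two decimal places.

3,925,781.25 KiB

4.02 GB = 4.02 × 10^9 bytes = 4,020,000,000 bytes
1 KiB = 1,024 bytes
4,020,000,000 / 1,024 = 3,925,781.25 KiB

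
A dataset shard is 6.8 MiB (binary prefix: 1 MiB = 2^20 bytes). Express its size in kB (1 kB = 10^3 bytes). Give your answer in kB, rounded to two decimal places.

7,130.32 kB

6.8 MiB = 6.8 × 2^20 bytes = 7,130,316.8 bytes
1 kB = 1,000 bytes
7,130,316.8 / 1,000 = 7,130.32 kB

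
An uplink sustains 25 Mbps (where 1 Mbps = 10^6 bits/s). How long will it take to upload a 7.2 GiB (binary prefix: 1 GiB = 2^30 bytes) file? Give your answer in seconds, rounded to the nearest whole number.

7.2 GiB = 7,730,941,132.8 bytes = 61,847,529,062.4 bits
25 Mbps = 25,000,000 bits/s
time = 61,847,529,062.4 / 25,000,000 = 2,474 s

2,474 seconds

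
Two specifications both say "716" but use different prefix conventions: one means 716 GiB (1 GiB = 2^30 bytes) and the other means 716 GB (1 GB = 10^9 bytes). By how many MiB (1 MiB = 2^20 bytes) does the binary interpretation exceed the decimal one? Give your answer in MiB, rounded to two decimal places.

50,353.19 MiB

716 GiB = 716 × 1,073,741,824 = 768,799,145,984 bytes
716 GB = 716 × 1,000,000,000 = 716,000,000,000 bytes
difference = 52,799,145,984 bytes
52,799,145,984 / 1,048,576 = 50,353.19 MiB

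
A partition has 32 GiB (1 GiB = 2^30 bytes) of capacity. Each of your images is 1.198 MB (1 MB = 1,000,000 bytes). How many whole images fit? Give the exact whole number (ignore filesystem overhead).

Capacity: 32 GiB = 34,359,738,368 bytes
Per item: 1.198 MB = 1,198,000 bytes
⌊34,359,738,368 / 1,198,000⌋ = 28,680

28,680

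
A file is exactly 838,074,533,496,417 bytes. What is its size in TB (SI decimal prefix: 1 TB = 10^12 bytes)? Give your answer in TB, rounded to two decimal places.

838.07 TB

838,074,533,496,417 bytes given.
1 TB = 10^12 bytes = 1,000,000,000,000 bytes
838,074,533,496,417 / 1,000,000,000,000 = 838.07 TB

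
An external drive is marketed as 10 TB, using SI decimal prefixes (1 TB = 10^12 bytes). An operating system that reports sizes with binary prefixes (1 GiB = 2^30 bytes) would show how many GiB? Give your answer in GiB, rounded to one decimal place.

9,313.2 GiB

10 TB × 1,000,000,000,000 bytes/TB = 10,000,000,000,000 bytes
1 GiB = 1,073,741,824 bytes
10,000,000,000,000 / 1,073,741,824 = 9,313.2 GiB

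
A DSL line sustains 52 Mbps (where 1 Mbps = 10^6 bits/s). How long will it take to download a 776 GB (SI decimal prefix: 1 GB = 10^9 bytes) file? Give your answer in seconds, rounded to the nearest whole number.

119,385 seconds

776 GB = 776,000,000,000 bytes = 6,208,000,000,000 bits
52 Mbps = 52,000,000 bits/s
time = 6,208,000,000,000 / 52,000,000 = 119,385 s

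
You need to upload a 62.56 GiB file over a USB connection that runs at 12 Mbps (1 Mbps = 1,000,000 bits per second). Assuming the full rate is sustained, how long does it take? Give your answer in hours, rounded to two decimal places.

62.56 GiB = 67,173,288,509.44 bytes = 537,386,308,075.52 bits
12 Mbps = 12,000,000 bits/s
time = 537,386,308,075.52 / 12,000,000 = 44,782.1923 s
44,782.1923 s / 3600 = 12.44 hours

12.44 hours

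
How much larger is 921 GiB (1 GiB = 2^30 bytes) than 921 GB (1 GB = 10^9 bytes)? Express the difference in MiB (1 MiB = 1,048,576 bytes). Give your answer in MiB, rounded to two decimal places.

921 GiB = 921 × 1,073,741,824 = 988,916,219,904 bytes
921 GB = 921 × 1,000,000,000 = 921,000,000,000 bytes
difference = 67,916,219,904 bytes
67,916,219,904 / 1,048,576 = 64,769.95 MiB

64,769.95 MiB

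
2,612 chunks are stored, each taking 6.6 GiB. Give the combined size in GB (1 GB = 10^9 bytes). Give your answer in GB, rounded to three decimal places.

Total = 2,612 × 6.6 GiB = 17239.2 GiB
= 17239.2 × 1,073,741,824 bytes = 18,510,450,052,300.8 bytes
1 GB = 1,000,000,000 bytes
18,510,450,052,300.8 / 1,000,000,000 = 18,510.450 GB

18,510.450 GB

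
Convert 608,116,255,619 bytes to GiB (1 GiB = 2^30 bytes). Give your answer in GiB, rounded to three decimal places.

566.352 GiB

608,116,255,619 bytes given.
1 GiB = 1,073,741,824 bytes
608,116,255,619 / 1,073,741,824 = 566.352 GiB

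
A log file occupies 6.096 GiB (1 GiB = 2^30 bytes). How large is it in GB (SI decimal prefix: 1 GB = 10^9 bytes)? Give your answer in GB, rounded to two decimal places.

6.55 GB

6.096 GiB × 1,073,741,824 bytes/GiB = 6,545,530,159.104 bytes
1 GB = 10^9 bytes = 1,000,000,000 bytes
6,545,530,159.104 / 1,000,000,000 = 6.55 GB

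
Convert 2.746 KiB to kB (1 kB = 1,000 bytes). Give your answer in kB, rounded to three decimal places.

2.812 kB

2.746 KiB = 2.746 × 2^10 bytes = 2,811.904 bytes
1 kB = 10^3 bytes = 1,000 bytes
2,811.904 / 1,000 = 2.812 kB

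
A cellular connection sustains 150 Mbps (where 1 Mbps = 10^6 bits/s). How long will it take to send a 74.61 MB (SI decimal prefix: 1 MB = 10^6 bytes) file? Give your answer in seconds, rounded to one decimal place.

4.0 seconds

74.61 MB = 74,610,000 bytes = 596,880,000 bits
150 Mbps = 150,000,000 bits/s
time = 596,880,000 / 150,000,000 = 4.0 s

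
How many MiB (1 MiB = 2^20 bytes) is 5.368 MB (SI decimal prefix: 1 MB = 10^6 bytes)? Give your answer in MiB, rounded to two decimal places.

5.368 MB = 5.368 × 10^6 bytes = 5,368,000 bytes
1 MiB = 2^20 bytes = 1,048,576 bytes
5,368,000 / 1,048,576 = 5.12 MiB

5.12 MiB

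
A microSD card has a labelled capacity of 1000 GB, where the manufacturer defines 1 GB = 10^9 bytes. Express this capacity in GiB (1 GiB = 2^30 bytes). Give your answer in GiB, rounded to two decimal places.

1000 GB × 1,000,000,000 bytes/GB = 1,000,000,000,000 bytes
1 GiB = 2^30 bytes = 1,073,741,824 bytes
1,000,000,000,000 / 1,073,741,824 = 931.32 GiB

931.32 GiB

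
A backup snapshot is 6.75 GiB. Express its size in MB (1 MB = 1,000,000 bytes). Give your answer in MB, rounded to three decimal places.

7,247.757 MB

6.75 GiB × 1,073,741,824 bytes/GiB = 7,247,757,312 bytes
1 MB = 1,000,000 bytes
7,247,757,312 / 1,000,000 = 7,247.757 MB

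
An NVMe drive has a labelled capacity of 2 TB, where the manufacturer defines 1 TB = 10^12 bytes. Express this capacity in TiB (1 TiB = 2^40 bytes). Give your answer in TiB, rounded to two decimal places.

1.82 TiB

2 TB = 2 × 10^12 bytes = 2,000,000,000,000 bytes
1 TiB = 1,099,511,627,776 bytes
2,000,000,000,000 / 1,099,511,627,776 = 1.82 TiB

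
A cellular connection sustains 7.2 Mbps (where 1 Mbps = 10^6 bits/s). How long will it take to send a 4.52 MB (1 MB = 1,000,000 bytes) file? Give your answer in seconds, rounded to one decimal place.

5.0 seconds

4.52 MB = 4,520,000 bytes = 36,160,000 bits
7.2 Mbps = 7,200,000 bits/s
time = 36,160,000 / 7,200,000 = 5.0 s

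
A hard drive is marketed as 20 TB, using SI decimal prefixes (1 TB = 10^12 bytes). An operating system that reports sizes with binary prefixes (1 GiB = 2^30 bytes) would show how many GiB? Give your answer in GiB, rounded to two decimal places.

20 TB = 20 × 10^12 bytes = 20,000,000,000,000 bytes
1 GiB = 2^30 bytes = 1,073,741,824 bytes
20,000,000,000,000 / 1,073,741,824 = 18,626.45 GiB

18,626.45 GiB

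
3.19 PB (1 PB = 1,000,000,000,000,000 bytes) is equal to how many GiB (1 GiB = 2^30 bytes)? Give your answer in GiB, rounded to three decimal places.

2,970,919.013 GiB

3.19 PB × 1,000,000,000,000,000 bytes/PB = 3,190,000,000,000,000 bytes
1 GiB = 1,073,741,824 bytes
3,190,000,000,000,000 / 1,073,741,824 = 2,970,919.013 GiB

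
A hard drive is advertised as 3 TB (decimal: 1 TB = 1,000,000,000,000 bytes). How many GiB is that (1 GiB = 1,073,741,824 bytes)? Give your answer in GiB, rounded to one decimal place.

3 TB = 3 × 10^12 bytes = 3,000,000,000,000 bytes
1 GiB = 2^30 bytes = 1,073,741,824 bytes
3,000,000,000,000 / 1,073,741,824 = 2,794.0 GiB

2,794.0 GiB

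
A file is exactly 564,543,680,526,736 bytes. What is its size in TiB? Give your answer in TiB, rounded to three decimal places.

513.449 TiB

564,543,680,526,736 bytes given.
1 TiB = 1,099,511,627,776 bytes
564,543,680,526,736 / 1,099,511,627,776 = 513.449 TiB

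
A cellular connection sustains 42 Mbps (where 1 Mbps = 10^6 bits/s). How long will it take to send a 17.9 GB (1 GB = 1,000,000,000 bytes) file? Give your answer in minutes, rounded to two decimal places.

56.83 minutes

17.9 GB = 17,900,000,000 bytes = 143,200,000,000 bits
42 Mbps = 42,000,000 bits/s
time = 143,200,000,000 / 42,000,000 = 3,409.524 s
3,409.524 s / 60 = 56.83 minutes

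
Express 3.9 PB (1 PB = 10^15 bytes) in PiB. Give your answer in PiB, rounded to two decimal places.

3.46 PiB

3.9 PB = 3.9 × 10^15 bytes = 3,900,000,000,000,000 bytes
1 PiB = 2^50 bytes = 1,125,899,906,842,624 bytes
3,900,000,000,000,000 / 1,125,899,906,842,624 = 3.46 PiB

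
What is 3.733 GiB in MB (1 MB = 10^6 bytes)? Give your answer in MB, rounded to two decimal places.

3.733 GiB × 1,073,741,824 bytes/GiB = 4,008,278,228.992 bytes
1 MB = 1,000,000 bytes
4,008,278,228.992 / 1,000,000 = 4,008.28 MB

4,008.28 MB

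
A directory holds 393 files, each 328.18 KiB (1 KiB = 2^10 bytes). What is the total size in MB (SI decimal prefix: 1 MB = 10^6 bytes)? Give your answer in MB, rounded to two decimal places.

132.07 MB

Total = 393 × 328.18 KiB = 128974.74 KiB
= 128974.74 × 1,024 bytes = 132,070,133.76 bytes
1 MB = 1,000,000 bytes
132,070,133.76 / 1,000,000 = 132.07 MB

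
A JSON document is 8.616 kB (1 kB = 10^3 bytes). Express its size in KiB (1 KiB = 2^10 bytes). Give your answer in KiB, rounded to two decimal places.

8.41 KiB

8.616 kB × 1,000 bytes/kB = 8,616 bytes
1 KiB = 1,024 bytes
8,616 / 1,024 = 8.41 KiB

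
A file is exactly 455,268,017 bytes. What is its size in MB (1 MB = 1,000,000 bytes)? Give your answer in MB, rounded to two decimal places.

455.27 MB

455,268,017 bytes given.
1 MB = 1,000,000 bytes
455,268,017 / 1,000,000 = 455.27 MB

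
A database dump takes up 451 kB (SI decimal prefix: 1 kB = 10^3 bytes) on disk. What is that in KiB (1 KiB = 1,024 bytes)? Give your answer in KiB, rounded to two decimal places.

451 kB = 451 × 10^3 bytes = 451,000 bytes
1 KiB = 1,024 bytes
451,000 / 1,024 = 440.43 KiB

440.43 KiB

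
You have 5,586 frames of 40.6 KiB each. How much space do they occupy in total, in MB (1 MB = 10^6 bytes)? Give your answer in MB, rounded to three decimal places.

232.235 MB

Total = 5,586 × 40.6 KiB = 226791.6 KiB
= 226791.6 × 1,024 bytes = 232,234,598.4 bytes
1 MB = 1,000,000 bytes
232,234,598.4 / 1,000,000 = 232.235 MB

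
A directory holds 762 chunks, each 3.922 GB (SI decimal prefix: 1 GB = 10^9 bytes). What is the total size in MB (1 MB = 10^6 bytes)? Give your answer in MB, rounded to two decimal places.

2,988,564.00 MB

Total = 762 × 3.922 GB = 2988.564 GB
= 2988.564 × 1,000,000,000 bytes = 2,988,564,000,000 bytes
1 MB = 1,000,000 bytes
2,988,564,000,000 / 1,000,000 = 2,988,564.00 MB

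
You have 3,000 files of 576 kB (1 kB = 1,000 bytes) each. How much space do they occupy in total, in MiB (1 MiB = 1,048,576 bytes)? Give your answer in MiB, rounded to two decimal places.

1,647.95 MiB

Total = 3,000 × 576 kB = 1,728,000 kB
= 1,728,000 × 1,000 bytes = 1,728,000,000 bytes
1 MiB = 1,048,576 bytes
1,728,000,000 / 1,048,576 = 1,647.95 MiB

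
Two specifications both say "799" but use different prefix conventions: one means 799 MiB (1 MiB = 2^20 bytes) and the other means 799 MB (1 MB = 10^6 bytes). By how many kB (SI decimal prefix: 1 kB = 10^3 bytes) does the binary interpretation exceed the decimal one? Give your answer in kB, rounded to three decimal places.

799 MiB = 799 × 1,048,576 = 837,812,224 bytes
799 MB = 799 × 1,000,000 = 799,000,000 bytes
difference = 38,812,224 bytes
38,812,224 / 1,000 = 38,812.224 kB

38,812.224 kB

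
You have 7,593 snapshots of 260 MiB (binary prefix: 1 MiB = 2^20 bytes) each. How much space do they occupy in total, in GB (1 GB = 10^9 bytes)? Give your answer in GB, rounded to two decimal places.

2,070.08 GB

Total = 7,593 × 260 MiB = 1,974,180 MiB
= 1,974,180 × 1,048,576 bytes = 2,070,077,767,680 bytes
1 GB = 1,000,000,000 bytes
2,070,077,767,680 / 1,000,000,000 = 2,070.08 GB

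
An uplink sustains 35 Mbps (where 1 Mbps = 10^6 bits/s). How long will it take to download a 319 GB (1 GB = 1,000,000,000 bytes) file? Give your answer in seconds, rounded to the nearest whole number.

319 GB = 319,000,000,000 bytes = 2,552,000,000,000 bits
35 Mbps = 35,000,000 bits/s
time = 2,552,000,000,000 / 35,000,000 = 72,914 s

72,914 seconds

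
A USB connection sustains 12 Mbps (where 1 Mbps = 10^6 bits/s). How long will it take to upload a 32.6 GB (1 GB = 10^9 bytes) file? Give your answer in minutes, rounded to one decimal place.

32.6 GB = 32,600,000,000 bytes = 260,800,000,000 bits
12 Mbps = 12,000,000 bits/s
time = 260,800,000,000 / 12,000,000 = 21,733.33 s
21,733.33 s / 60 = 362.2 minutes

362.2 minutes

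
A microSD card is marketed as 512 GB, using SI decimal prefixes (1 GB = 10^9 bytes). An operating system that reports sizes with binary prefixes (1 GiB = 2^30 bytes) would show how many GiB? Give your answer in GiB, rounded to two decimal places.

476.84 GiB

512 GB × 1,000,000,000 bytes/GB = 512,000,000,000 bytes
1 GiB = 2^30 bytes = 1,073,741,824 bytes
512,000,000,000 / 1,073,741,824 = 476.84 GiB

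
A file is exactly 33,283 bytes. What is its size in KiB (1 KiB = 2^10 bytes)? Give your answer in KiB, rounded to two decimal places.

33,283 bytes given.
1 KiB = 2^10 bytes = 1,024 bytes
33,283 / 1,024 = 32.50 KiB

32.50 KiB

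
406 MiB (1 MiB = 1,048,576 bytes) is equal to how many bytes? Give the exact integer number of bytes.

425,721,856 bytes

406 × 1,048,576 = 425,721,856 bytes  (1 MiB = 2^20 bytes)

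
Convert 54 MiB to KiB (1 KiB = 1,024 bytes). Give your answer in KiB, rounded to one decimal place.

55,296.0 KiB

54 MiB = 54 × 2^20 bytes = 56,623,104 bytes
1 KiB = 1,024 bytes
56,623,104 / 1,024 = 55,296.0 KiB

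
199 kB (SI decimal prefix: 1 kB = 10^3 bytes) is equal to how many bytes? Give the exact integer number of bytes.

199 × 1,000 = 199,000 bytes

199,000 bytes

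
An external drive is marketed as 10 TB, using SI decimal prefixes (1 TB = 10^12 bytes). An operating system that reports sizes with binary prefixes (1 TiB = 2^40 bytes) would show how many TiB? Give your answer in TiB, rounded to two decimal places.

10 TB = 10 × 10^12 bytes = 10,000,000,000,000 bytes
1 TiB = 2^40 bytes = 1,099,511,627,776 bytes
10,000,000,000,000 / 1,099,511,627,776 = 9.09 TiB

9.09 TiB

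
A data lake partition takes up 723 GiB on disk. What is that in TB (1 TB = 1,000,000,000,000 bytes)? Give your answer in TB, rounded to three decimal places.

0.776 TB

723 GiB × 1,073,741,824 bytes/GiB = 776,315,338,752 bytes
1 TB = 10^12 bytes = 1,000,000,000,000 bytes
776,315,338,752 / 1,000,000,000,000 = 0.776 TB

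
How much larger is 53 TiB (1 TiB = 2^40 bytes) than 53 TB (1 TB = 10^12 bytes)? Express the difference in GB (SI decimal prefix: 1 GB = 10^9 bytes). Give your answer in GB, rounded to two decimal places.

5,274.12 GB

53 TiB = 53 × 1,099,511,627,776 = 58,274,116,272,128 bytes
53 TB = 53 × 1,000,000,000,000 = 53,000,000,000,000 bytes
difference = 5,274,116,272,128 bytes
5,274,116,272,128 / 1,000,000,000 = 5,274.12 GB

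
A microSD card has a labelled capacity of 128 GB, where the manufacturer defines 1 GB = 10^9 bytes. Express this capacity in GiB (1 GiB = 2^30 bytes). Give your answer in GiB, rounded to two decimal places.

119.21 GiB

128 GB = 128 × 10^9 bytes = 128,000,000,000 bytes
1 GiB = 1,073,741,824 bytes
128,000,000,000 / 1,073,741,824 = 119.21 GiB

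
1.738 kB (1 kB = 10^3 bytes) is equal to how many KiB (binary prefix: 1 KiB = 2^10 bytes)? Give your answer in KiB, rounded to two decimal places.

1.738 kB = 1.738 × 10^3 bytes = 1,738 bytes
1 KiB = 2^10 bytes = 1,024 bytes
1,738 / 1,024 = 1.70 KiB

1.70 KiB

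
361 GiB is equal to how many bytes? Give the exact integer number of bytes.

361 × 1,073,741,824 = 387,620,798,464 bytes  (1 GiB = 2^30 bytes)

387,620,798,464 bytes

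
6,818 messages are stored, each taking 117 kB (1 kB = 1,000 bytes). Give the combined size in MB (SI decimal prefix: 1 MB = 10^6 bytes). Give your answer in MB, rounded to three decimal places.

797.706 MB

Total = 6,818 × 117 kB = 797,706 kB
= 797,706 × 1,000 bytes = 797,706,000 bytes
1 MB = 1,000,000 bytes
797,706,000 / 1,000,000 = 797.706 MB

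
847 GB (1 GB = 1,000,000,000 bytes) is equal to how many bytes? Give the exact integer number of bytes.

847,000,000,000 bytes

847 × 1,000,000,000 = 847,000,000,000 bytes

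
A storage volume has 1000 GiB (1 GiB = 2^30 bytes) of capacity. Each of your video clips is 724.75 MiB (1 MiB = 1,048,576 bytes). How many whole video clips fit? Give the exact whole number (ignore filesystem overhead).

Capacity: 1000 GiB = 1,073,741,824,000 bytes
Per item: 724.75 MiB = 759,955,456 bytes
⌊1,073,741,824,000 / 759,955,456⌋ = 1,412

1,412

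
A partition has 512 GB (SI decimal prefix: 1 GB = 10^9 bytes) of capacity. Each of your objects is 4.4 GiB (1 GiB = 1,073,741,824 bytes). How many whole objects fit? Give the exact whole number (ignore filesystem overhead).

Capacity: 512 GB = 512,000,000,000 bytes
Per item: 4.4 GiB = 4,724,464,025.6 bytes
⌊512,000,000,000 / 4,724,464,025.6⌋ = 108

108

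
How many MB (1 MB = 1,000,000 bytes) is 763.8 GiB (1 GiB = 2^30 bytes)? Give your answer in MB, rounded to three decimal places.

820,124.005 MB

763.8 GiB = 763.8 × 2^30 bytes = 820,124,005,171.2 bytes
1 MB = 10^6 bytes = 1,000,000 bytes
820,124,005,171.2 / 1,000,000 = 820,124.005 MB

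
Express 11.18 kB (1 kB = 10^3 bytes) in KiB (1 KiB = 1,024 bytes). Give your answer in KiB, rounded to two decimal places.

11.18 kB = 11.18 × 10^3 bytes = 11,180 bytes
1 KiB = 1,024 bytes
11,180 / 1,024 = 10.92 KiB

10.92 KiB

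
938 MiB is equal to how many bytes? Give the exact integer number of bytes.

983,564,288 bytes

938 × 1,048,576 = 983,564,288 bytes  (1 MiB = 2^20 bytes)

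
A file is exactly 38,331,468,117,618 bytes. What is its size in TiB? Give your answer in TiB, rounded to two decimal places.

38,331,468,117,618 bytes given.
1 TiB = 1,099,511,627,776 bytes
38,331,468,117,618 / 1,099,511,627,776 = 34.86 TiB

34.86 TiB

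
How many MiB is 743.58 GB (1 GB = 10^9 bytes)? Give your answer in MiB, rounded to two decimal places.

743.58 GB = 743.58 × 10^9 bytes = 743,580,000,000 bytes
1 MiB = 2^20 bytes = 1,048,576 bytes
743,580,000,000 / 1,048,576 = 709,133.15 MiB

709,133.15 MiB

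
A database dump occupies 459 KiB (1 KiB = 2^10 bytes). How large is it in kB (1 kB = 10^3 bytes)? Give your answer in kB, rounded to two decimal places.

470.02 kB

459 KiB × 1,024 bytes/KiB = 470,016 bytes
1 kB = 10^3 bytes = 1,000 bytes
470,016 / 1,000 = 470.02 kB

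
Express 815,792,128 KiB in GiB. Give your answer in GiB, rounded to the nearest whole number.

778 GiB

815,792,128 KiB = 815,792,128 × 2^10 bytes = 835,371,139,072 bytes
1 GiB = 2^30 bytes = 1,073,741,824 bytes
835,371,139,072 / 1,073,741,824 = 778 GiB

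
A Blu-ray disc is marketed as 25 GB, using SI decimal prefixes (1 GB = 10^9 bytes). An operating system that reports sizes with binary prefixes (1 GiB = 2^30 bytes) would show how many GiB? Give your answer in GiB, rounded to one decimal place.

23.3 GiB

25 GB = 25 × 10^9 bytes = 25,000,000,000 bytes
1 GiB = 1,073,741,824 bytes
25,000,000,000 / 1,073,741,824 = 23.3 GiB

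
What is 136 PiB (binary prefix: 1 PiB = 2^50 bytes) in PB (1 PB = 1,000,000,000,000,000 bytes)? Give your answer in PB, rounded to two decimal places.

153.12 PB

136 PiB = 136 × 2^50 bytes = 153,122,387,330,596,864 bytes
1 PB = 10^15 bytes = 1,000,000,000,000,000 bytes
153,122,387,330,596,864 / 1,000,000,000,000,000 = 153.12 PB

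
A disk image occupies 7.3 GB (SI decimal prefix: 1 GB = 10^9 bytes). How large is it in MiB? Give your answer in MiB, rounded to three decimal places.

7.3 GB = 7.3 × 10^9 bytes = 7,300,000,000 bytes
1 MiB = 2^20 bytes = 1,048,576 bytes
7,300,000,000 / 1,048,576 = 6,961.823 MiB

6,961.823 MiB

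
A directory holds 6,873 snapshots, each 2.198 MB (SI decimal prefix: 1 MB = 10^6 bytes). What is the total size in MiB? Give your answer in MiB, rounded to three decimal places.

Total = 6,873 × 2.198 MB = 15106.854 MB
= 15106.854 × 1,000,000 bytes = 15,106,854,000 bytes
1 MiB = 1,048,576 bytes
15,106,854,000 / 1,048,576 = 14,407.019 MiB

14,407.019 MiB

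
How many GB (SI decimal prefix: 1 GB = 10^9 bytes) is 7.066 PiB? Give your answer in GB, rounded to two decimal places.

7,955,608.74 GB

7.066 PiB × 1,125,899,906,842,624 bytes/PiB = 7,955,608,741,749,981.184 bytes
1 GB = 1,000,000,000 bytes
7,955,608,741,749,981.184 / 1,000,000,000 = 7,955,608.74 GB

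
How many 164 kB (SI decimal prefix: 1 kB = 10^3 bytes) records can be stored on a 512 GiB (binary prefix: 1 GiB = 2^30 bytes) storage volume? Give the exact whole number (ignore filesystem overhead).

3,352,169

Capacity: 512 GiB = 549,755,813,888 bytes
Per item: 164 kB = 164,000 bytes
⌊549,755,813,888 / 164,000⌋ = 3,352,169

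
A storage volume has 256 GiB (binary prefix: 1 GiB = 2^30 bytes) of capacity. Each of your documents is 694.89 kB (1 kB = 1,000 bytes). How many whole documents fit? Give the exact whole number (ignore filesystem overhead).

Capacity: 256 GiB = 274,877,906,944 bytes
Per item: 694.89 kB = 694,890 bytes
⌊274,877,906,944 / 694,890⌋ = 395,570

395,570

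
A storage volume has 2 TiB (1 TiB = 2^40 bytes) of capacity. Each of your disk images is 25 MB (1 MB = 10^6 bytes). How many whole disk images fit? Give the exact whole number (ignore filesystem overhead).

87,960

Capacity: 2 TiB = 2,199,023,255,552 bytes
Per item: 25 MB = 25,000,000 bytes
⌊2,199,023,255,552 / 25,000,000⌋ = 87,960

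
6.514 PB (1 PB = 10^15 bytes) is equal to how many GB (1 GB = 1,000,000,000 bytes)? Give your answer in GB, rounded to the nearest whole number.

6,514,000 GB

6.514 PB = 6.514 × 10^15 bytes = 6,514,000,000,000,000 bytes
1 GB = 1,000,000,000 bytes
6,514,000,000,000,000 / 1,000,000,000 = 6,514,000 GB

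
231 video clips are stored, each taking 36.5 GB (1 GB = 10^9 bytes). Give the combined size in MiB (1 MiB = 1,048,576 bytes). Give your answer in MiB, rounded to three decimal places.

8,040,904.999 MiB

Total = 231 × 36.5 GB = 8431.5 GB
= 8431.5 × 1,000,000,000 bytes = 8,431,500,000,000 bytes
1 MiB = 1,048,576 bytes
8,431,500,000,000 / 1,048,576 = 8,040,904.999 MiB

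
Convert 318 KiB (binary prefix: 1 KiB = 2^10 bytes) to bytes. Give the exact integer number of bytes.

325,632 bytes

318 × 1,024 = 325,632 bytes  (1 KiB = 2^10 bytes)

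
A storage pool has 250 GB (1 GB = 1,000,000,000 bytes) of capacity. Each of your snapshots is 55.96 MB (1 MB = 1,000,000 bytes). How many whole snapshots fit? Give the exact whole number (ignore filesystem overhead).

Capacity: 250 GB = 250,000,000,000 bytes
Per item: 55.96 MB = 55,960,000 bytes
⌊250,000,000,000 / 55,960,000⌋ = 4,467

4,467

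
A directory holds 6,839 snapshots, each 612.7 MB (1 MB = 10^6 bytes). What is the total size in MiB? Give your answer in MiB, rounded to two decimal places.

3,996,138.86 MiB

Total = 6,839 × 612.7 MB = 4190255.3 MB
= 4190255.3 × 1,000,000 bytes = 4,190,255,300,000 bytes
1 MiB = 1,048,576 bytes
4,190,255,300,000 / 1,048,576 = 3,996,138.86 MiB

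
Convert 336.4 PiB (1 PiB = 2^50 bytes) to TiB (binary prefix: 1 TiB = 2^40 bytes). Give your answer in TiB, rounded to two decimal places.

336.4 PiB × 1,125,899,906,842,624 bytes/PiB = 378,752,728,661,858,713.6 bytes
1 TiB = 1,099,511,627,776 bytes
378,752,728,661,858,713.6 / 1,099,511,627,776 = 344,473.60 TiB

344,473.60 TiB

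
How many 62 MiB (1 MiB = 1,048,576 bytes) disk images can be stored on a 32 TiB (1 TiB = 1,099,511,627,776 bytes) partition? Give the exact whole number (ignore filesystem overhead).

Capacity: 32 TiB = 35,184,372,088,832 bytes
Per item: 62 MiB = 65,011,712 bytes
⌊35,184,372,088,832 / 65,011,712⌋ = 541,200

541,200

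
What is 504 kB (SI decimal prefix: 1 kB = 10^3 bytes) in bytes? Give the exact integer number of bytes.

504 × 1,000 = 504,000 bytes  (1 kB = 10^3 bytes)

504,000 bytes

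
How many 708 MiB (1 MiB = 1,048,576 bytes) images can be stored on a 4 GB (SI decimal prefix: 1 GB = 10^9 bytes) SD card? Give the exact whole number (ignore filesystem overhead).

Capacity: 4 GB = 4,000,000,000 bytes
Per item: 708 MiB = 742,391,808 bytes
⌊4,000,000,000 / 742,391,808⌋ = 5

5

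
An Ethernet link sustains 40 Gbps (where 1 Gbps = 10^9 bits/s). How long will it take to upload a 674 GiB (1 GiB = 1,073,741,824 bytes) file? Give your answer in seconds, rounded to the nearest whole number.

674 GiB = 723,701,989,376 bytes = 5,789,615,915,008 bits
40 Gbps = 40,000,000,000 bits/s
time = 5,789,615,915,008 / 40,000,000,000 = 145 s

145 seconds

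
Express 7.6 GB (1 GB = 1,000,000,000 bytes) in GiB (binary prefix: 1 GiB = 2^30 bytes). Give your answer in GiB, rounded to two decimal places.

7.08 GiB

7.6 GB × 1,000,000,000 bytes/GB = 7,600,000,000 bytes
1 GiB = 2^30 bytes = 1,073,741,824 bytes
7,600,000,000 / 1,073,741,824 = 7.08 GiB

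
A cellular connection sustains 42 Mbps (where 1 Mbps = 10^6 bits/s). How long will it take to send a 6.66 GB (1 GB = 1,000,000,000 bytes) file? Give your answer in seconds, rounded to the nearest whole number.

6.66 GB = 6,660,000,000 bytes = 53,280,000,000 bits
42 Mbps = 42,000,000 bits/s
time = 53,280,000,000 / 42,000,000 = 1,269 s

1,269 seconds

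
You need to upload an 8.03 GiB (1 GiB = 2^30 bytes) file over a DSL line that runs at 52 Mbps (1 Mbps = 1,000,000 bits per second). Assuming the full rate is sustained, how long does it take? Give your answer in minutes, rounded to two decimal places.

8.03 GiB = 8,622,146,846.72 bytes = 68,977,174,773.76 bits
52 Mbps = 52,000,000 bits/s
time = 68,977,174,773.76 / 52,000,000 = 1,326.484 s
1,326.484 s / 60 = 22.11 minutes

22.11 minutes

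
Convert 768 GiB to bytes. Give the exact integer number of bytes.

824,633,720,832 bytes

768 × 1,073,741,824 = 824,633,720,832 bytes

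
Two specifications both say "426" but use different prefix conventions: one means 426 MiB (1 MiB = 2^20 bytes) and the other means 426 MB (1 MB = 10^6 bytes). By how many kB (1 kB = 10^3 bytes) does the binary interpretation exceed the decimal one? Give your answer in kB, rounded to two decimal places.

20,693.38 kB

426 MiB = 426 × 1,048,576 = 446,693,376 bytes
426 MB = 426 × 1,000,000 = 426,000,000 bytes
difference = 20,693,376 bytes
20,693,376 / 1,000 = 20,693.38 kB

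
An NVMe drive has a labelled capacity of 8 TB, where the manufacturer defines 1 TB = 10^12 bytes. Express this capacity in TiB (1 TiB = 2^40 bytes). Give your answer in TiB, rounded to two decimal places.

7.28 TiB

8 TB = 8 × 10^12 bytes = 8,000,000,000,000 bytes
1 TiB = 2^40 bytes = 1,099,511,627,776 bytes
8,000,000,000,000 / 1,099,511,627,776 = 7.28 TiB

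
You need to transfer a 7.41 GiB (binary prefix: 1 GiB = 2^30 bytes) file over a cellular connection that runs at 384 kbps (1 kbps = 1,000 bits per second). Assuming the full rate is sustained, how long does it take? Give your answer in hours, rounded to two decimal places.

7.41 GiB = 7,956,426,915.84 bytes = 63,651,415,326.72 bits
384 kbps = 384,000 bits/s
time = 63,651,415,326.72 / 384,000 = 165,758.8941 s
165,758.8941 s / 3600 = 46.04 hours

46.04 hours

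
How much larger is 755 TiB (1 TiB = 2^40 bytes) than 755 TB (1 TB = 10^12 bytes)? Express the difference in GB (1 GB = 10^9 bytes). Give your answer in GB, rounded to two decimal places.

75,131.28 GB

755 TiB = 755 × 1,099,511,627,776 = 830,131,278,970,880 bytes
755 TB = 755 × 1,000,000,000,000 = 755,000,000,000,000 bytes
difference = 75,131,278,970,880 bytes
75,131,278,970,880 / 1,000,000,000 = 75,131.28 GB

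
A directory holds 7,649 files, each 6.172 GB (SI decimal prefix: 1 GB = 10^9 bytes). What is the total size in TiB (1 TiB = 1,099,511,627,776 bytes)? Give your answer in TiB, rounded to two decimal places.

42.94 TiB

Total = 7,649 × 6.172 GB = 47209.628 GB
= 47209.628 × 1,000,000,000 bytes = 47,209,628,000,000 bytes
1 TiB = 1,099,511,627,776 bytes
47,209,628,000,000 / 1,099,511,627,776 = 42.94 TiB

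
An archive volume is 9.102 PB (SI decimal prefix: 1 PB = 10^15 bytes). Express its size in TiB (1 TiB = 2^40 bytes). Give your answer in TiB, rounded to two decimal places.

9.102 PB = 9.102 × 10^15 bytes = 9,102,000,000,000,000 bytes
1 TiB = 2^40 bytes = 1,099,511,627,776 bytes
9,102,000,000,000,000 / 1,099,511,627,776 = 8,278.22 TiB

8,278.22 TiB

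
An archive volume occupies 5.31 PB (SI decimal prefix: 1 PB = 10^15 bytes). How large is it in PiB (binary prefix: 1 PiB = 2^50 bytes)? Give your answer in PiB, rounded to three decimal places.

5.31 PB = 5.31 × 10^15 bytes = 5,310,000,000,000,000 bytes
1 PiB = 1,125,899,906,842,624 bytes
5,310,000,000,000,000 / 1,125,899,906,842,624 = 4.716 PiB

4.716 PiB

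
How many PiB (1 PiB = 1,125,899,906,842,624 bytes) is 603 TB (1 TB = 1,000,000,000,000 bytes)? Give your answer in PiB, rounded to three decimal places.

603 TB = 603 × 10^12 bytes = 603,000,000,000,000 bytes
1 PiB = 1,125,899,906,842,624 bytes
603,000,000,000,000 / 1,125,899,906,842,624 = 0.536 PiB

0.536 PiB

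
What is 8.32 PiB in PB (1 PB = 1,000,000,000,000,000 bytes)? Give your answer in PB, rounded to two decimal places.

8.32 PiB × 1,125,899,906,842,624 bytes/PiB = 9,367,487,224,930,631.68 bytes
1 PB = 10^15 bytes = 1,000,000,000,000,000 bytes
9,367,487,224,930,631.68 / 1,000,000,000,000,000 = 9.37 PB

9.37 PB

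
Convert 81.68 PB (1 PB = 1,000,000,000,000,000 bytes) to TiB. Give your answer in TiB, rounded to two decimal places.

74,287.53 TiB

81.68 PB × 1,000,000,000,000,000 bytes/PB = 81,680,000,000,000,000 bytes
1 TiB = 2^40 bytes = 1,099,511,627,776 bytes
81,680,000,000,000,000 / 1,099,511,627,776 = 74,287.53 TiB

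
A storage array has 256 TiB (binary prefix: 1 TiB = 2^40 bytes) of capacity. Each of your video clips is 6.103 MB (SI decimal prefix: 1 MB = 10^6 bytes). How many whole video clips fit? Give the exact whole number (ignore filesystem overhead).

46,120,756

Capacity: 256 TiB = 281,474,976,710,656 bytes
Per item: 6.103 MB = 6,103,000 bytes
⌊281,474,976,710,656 / 6,103,000⌋ = 46,120,756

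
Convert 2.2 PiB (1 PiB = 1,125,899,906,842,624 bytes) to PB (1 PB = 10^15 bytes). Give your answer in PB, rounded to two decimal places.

2.48 PB

2.2 PiB = 2.2 × 2^50 bytes = 2,476,979,795,053,772.8 bytes
1 PB = 1,000,000,000,000,000 bytes
2,476,979,795,053,772.8 / 1,000,000,000,000,000 = 2.48 PB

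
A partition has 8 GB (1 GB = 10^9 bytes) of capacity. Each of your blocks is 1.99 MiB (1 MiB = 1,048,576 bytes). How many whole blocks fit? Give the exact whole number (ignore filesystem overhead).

3,833

Capacity: 8 GB = 8,000,000,000 bytes
Per item: 1.99 MiB = 2,086,666.24 bytes
⌊8,000,000,000 / 2,086,666.24⌋ = 3,833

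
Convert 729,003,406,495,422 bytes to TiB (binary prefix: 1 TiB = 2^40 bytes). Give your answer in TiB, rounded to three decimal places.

663.025 TiB

729,003,406,495,422 bytes given.
1 TiB = 2^40 bytes = 1,099,511,627,776 bytes
729,003,406,495,422 / 1,099,511,627,776 = 663.025 TiB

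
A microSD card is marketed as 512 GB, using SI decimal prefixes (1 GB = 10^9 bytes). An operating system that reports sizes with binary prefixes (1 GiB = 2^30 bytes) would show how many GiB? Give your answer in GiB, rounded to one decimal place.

512 GB = 512 × 10^9 bytes = 512,000,000,000 bytes
1 GiB = 1,073,741,824 bytes
512,000,000,000 / 1,073,741,824 = 476.8 GiB

476.8 GiB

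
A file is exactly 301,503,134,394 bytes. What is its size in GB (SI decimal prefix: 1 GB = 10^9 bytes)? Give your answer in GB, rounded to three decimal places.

301.503 GB

301,503,134,394 bytes given.
1 GB = 10^9 bytes = 1,000,000,000 bytes
301,503,134,394 / 1,000,000,000 = 301.503 GB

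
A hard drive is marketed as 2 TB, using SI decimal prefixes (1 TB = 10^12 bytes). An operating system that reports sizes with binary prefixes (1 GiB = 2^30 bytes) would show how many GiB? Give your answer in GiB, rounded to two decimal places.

1,862.65 GiB

2 TB = 2 × 10^12 bytes = 2,000,000,000,000 bytes
1 GiB = 1,073,741,824 bytes
2,000,000,000,000 / 1,073,741,824 = 1,862.65 GiB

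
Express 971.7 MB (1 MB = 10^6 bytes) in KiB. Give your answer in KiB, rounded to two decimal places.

948,925.78 KiB

971.7 MB = 971.7 × 10^6 bytes = 971,700,000 bytes
1 KiB = 1,024 bytes
971,700,000 / 1,024 = 948,925.78 KiB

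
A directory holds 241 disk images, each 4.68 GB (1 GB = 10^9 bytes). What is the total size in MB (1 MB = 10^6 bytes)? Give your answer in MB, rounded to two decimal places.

1,127,880.00 MB

Total = 241 × 4.68 GB = 1127.88 GB
= 1127.88 × 1,000,000,000 bytes = 1,127,880,000,000 bytes
1 MB = 1,000,000 bytes
1,127,880,000,000 / 1,000,000 = 1,127,880.00 MB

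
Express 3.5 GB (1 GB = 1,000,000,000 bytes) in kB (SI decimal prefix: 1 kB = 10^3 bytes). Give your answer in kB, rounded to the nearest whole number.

3,500,000 kB

3.5 GB = 3.5 × 10^9 bytes = 3,500,000,000 bytes
1 kB = 1,000 bytes
3,500,000,000 / 1,000 = 3,500,000 kB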